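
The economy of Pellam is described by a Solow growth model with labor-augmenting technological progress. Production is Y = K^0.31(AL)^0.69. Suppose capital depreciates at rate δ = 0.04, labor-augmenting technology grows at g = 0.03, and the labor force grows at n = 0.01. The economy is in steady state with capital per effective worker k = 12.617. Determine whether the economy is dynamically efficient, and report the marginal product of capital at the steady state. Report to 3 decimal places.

n + g + δ = 0.01 + 0.03 + 0.04 = 0.08.
MPK = 0.31·k^(0.31−1) = 0.31·12.617^(-0.69) ≈ 0.0539.
MPK < 0.08, so the economy is dynamically inefficient (over-saving).

dynamically inefficient; MPK ≈ 0.054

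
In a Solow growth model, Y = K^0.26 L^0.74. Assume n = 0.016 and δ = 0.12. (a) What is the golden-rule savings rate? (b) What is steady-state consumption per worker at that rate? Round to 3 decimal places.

(a) s_gold = 0.260; (b) c_gold ≈ 0.929

The effective depreciation rate is n + δ = 0.016 + 0.12 = 0.136.
For Cobb-Douglas, s_gold equals capital's share: s_gold = 0.26.
At the golden rule the marginal product of capital equals n+δ: 0.26·k^(0.26−1) = 0.136. Solving, k_gold = (0.26/0.136)^(1/0.74) ≈ 2.4006.
y_gold = 2.4006^0.26 ≈ 1.2557; c_gold = (1−0.26)·y_gold ≈ 0.9292.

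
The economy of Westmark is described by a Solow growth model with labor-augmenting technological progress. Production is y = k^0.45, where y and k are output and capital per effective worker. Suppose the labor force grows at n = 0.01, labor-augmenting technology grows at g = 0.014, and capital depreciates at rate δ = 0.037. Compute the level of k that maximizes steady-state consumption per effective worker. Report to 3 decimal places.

n + g + δ = 0.01 + 0.014 + 0.037 = 0.061.
Golden rule sets MPK = n+g+δ: 0.45·k^(0.45−1) = 0.061, so k_gold = (0.45/0.061)^(1/0.55) ≈ 37.8415.

k_gold ≈ 37.842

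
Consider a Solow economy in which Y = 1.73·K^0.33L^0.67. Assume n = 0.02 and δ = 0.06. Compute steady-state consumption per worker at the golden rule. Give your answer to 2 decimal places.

c_gold ≈ 3.05

n + δ = 0.02 + 0.06 = 0.08.
Golden rule sets MPK = n+δ: 0.33·1.73·k^(0.33−1) = 0.08, so k_gold = (0.33·1.73/0.08)^(1/0.67) ≈ 18.7861.
y_gold = 1.73·18.7861^0.33 ≈ 4.5542.
c_gold = y_gold − (n+δ)·k_gold = 4.5542 − 0.08·18.7861 ≈ 3.0513.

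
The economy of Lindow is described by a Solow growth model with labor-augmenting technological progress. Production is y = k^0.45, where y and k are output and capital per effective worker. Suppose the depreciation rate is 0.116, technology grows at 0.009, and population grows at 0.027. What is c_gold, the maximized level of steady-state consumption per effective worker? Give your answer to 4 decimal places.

c_gold ≈ 1.3367

n + g + δ = 0.027 + 0.009 + 0.116 = 0.152.
Maximizing c = f(k) − (n+g+δ)·k gives f'(k) = n+g+δ, i.e. 0.45·k^(0.45−1) = 0.152, so k_gold = (0.45/0.152)^(1/0.55) ≈ 7.1951.
y_gold = 7.1951^0.45 ≈ 2.4303.
c_gold = y_gold − (n+g+δ)·k_gold = 2.4303 − 0.152·7.1951 ≈ 1.3367.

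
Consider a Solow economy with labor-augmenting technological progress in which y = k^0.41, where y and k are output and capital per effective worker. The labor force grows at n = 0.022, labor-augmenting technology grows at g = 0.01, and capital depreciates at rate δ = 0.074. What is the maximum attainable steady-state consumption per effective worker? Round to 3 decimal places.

c_gold ≈ 1.510

The effective depreciation rate is n + g + δ = 0.022 + 0.01 + 0.074 = 0.106.
At the golden rule the marginal product of capital equals n+g+δ: 0.41·k^(0.41−1) = 0.106. Solving, k_gold = (0.41/0.106)^(1/0.59) ≈ 9.9021.
y_gold = 9.9021^0.41 ≈ 2.5600.
c_gold = y_gold − (n+g+δ)·k_gold = 2.5600 − 0.106·9.9021 ≈ 1.5104.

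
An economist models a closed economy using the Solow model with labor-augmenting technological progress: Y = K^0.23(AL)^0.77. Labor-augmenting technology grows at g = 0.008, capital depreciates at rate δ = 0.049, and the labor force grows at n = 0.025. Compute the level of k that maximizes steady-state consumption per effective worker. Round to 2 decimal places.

k_gold ≈ 3.82

Break-even investment rate: n + g + δ = 0.025 + 0.008 + 0.049 = 0.082.
Maximizing c = f(k) − (n+g+δ)·k gives f'(k) = n+g+δ, i.e. 0.23·k^(0.23−1) = 0.082, so k_gold = (0.23/0.082)^(1/0.77) ≈ 3.8169.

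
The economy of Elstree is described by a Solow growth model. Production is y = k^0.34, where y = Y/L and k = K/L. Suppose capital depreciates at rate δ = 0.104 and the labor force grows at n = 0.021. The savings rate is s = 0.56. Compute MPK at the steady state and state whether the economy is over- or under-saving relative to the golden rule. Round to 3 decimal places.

over-saving; MPK ≈ 0.076

Capital per worker breaks even when investment replaces (n + δ)·k; here n + δ = 0.125.
Steady-state k*: s·k^0.34 = 0.125·k gives k* = (0.56/0.125)^(1/0.66) ≈ 9.7003.
MPK = 0.34·9.7003^(-0.66) ≈ 0.0759.
MPK < n+δ = 0.125, so the economy is dynamically inefficient (over-saving).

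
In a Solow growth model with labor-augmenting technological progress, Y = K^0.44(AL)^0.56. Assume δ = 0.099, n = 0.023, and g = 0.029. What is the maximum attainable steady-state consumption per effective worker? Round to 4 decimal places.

The effective depreciation rate is n + g + δ = 0.023 + 0.029 + 0.099 = 0.151.
Golden rule sets MPK = n+g+δ: 0.44·k^(0.44−1) = 0.151, so k_gold = (0.44/0.151)^(1/0.56) ≈ 6.7518.
y_gold = 6.7518^0.44 ≈ 2.3171.
c_gold = y_gold − (n+g+δ)·k_gold = 2.3171 − 0.151·6.7518 ≈ 1.2976.

c_gold ≈ 1.2976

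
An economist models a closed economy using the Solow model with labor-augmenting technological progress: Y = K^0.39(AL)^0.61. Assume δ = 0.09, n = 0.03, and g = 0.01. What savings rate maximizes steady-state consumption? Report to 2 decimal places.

n + g + δ = 0.03 + 0.01 + 0.09 = 0.13.
At the golden rule MPK = n+g+δ, and in any Cobb-Douglas steady state s = (n+g+δ)·k/y = MPK·k/y = capital's share 0.39.

s_gold = 0.39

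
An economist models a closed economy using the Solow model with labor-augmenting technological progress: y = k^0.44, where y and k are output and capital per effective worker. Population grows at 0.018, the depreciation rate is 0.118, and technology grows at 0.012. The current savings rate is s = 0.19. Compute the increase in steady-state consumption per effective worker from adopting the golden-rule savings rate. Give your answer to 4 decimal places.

Δc ≈ 0.3325

Break-even investment rate: n + g + δ = 0.018 + 0.012 + 0.118 = 0.148.
Current steady state (s = 0.19): k* = (0.19/0.148)^(1/0.56) ≈ 1.5622, y* = 1.5622^0.44 ≈ 1.2169, c* = (1−0.19)·1.2169 ≈ 0.9857.
Maximizing c = f(k) − (n+g+δ)·k gives f'(k) = n+g+δ, i.e. 0.44·k^(0.44−1) = 0.148, so k_gold = (0.44/0.148)^(1/0.56) ≈ 6.9982.
y_gold = 6.9982^0.44 ≈ 2.3539, c_gold = y_gold − 0.148·k_gold ≈ 1.3182.
Gain: Δc = 1.3182 − 0.9857 ≈ 0.3325.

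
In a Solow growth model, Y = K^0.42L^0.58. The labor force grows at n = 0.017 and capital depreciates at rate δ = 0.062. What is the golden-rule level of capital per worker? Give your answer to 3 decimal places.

Break-even investment rate: n + δ = 0.017 + 0.062 = 0.079.
Golden rule sets MPK = n+δ: 0.42·k^(0.42−1) = 0.079, so k_gold = (0.42/0.079)^(1/0.58) ≈ 17.8268.

k_gold ≈ 17.827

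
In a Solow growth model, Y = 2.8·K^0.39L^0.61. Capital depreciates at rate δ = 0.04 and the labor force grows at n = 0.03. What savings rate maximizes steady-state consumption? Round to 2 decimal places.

The effective depreciation rate is n + δ = 0.03 + 0.04 = 0.07.
At the golden rule MPK = n+δ, and in any Cobb-Douglas steady state s = (n+δ)·k/y = MPK·k/y = capital's share 0.39.

s_gold = 0.39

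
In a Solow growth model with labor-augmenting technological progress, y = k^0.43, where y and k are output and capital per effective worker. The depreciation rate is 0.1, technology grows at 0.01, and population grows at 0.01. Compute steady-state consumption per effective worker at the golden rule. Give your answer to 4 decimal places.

n + g + δ = 0.01 + 0.01 + 0.1 = 0.12.
Golden rule sets MPK = n+g+δ: 0.43·k^(0.43−1) = 0.12, so k_gold = (0.43/0.12)^(1/0.57) ≈ 9.3850.
y_gold = 9.3850^0.43 ≈ 2.6191.
c_gold = y_gold − (n+g+δ)·k_gold = 2.6191 − 0.12·9.3850 ≈ 1.4929.

c_gold ≈ 1.4929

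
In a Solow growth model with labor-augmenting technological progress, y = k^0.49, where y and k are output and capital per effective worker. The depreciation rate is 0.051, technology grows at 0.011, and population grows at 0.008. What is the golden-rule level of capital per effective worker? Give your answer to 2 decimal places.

k_gold ≈ 45.40

Capital per effective worker breaks even when investment replaces (n + g + δ)·k; here n + g + δ = 0.07.
Maximizing c = f(k) − (n+g+δ)·k gives f'(k) = n+g+δ, i.e. 0.49·k^(0.49−1) = 0.07, so k_gold = (0.49/0.07)^(1/0.51) ≈ 45.3999.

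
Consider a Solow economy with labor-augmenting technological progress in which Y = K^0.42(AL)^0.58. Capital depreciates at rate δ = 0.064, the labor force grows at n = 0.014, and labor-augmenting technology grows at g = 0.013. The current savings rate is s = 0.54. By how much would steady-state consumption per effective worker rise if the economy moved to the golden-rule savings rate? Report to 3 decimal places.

Δc ≈ 0.085

n + g + δ = 0.014 + 0.013 + 0.064 = 0.091.
Current steady state (s = 0.54): k* = (0.54/0.091)^(1/0.58) ≈ 21.5460, y* = 21.5460^0.42 ≈ 3.6309, c* = (1−0.54)·3.6309 ≈ 1.6702.
At the golden rule the marginal product of capital equals n+g+δ: 0.42·k^(0.42−1) = 0.091. Solving, k_gold = (0.42/0.091)^(1/0.58) ≈ 13.9697.
y_gold = 13.9697^0.42 ≈ 3.0268, c_gold = y_gold − 0.091·k_gold ≈ 1.7555.
Gain: Δc = 1.7555 − 1.6702 ≈ 0.0853.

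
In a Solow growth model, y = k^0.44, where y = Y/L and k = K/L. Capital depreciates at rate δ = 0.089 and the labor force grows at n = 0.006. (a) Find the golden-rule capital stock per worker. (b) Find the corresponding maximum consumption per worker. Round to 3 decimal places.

The effective depreciation rate is n + δ = 0.006 + 0.089 = 0.095.
Golden rule sets MPK = n+δ: 0.44·k^(0.44−1) = 0.095, so k_gold = (0.44/0.095)^(1/0.56) ≈ 15.4455.
y_gold = 15.4455^0.44 ≈ 3.3348; c_gold = y_gold − 0.095·k_gold ≈ 1.8675.

(a) k_gold ≈ 15.445; (b) c_gold ≈ 1.868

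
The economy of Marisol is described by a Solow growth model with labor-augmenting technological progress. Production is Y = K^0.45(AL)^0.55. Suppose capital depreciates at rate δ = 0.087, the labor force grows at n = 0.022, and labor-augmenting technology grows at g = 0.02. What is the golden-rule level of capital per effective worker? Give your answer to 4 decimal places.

Break-even investment rate: n + g + δ = 0.022 + 0.02 + 0.087 = 0.129.
At the golden rule the marginal product of capital equals n+g+δ: 0.45·k^(0.45−1) = 0.129. Solving, k_gold = (0.45/0.129)^(1/0.55) ≈ 9.6959.

k_gold ≈ 9.6959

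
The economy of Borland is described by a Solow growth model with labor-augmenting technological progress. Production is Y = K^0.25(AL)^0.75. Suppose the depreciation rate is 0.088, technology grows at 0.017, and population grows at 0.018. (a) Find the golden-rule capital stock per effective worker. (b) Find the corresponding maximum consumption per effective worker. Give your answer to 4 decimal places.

(a) k_gold ≈ 2.5746; (b) c_gold ≈ 0.9500

Break-even investment rate: n + g + δ = 0.018 + 0.017 + 0.088 = 0.123.
Golden rule sets MPK = n+g+δ: 0.25·k^(0.25−1) = 0.123, so k_gold = (0.25/0.123)^(1/0.75) ≈ 2.5746.
y_gold = 2.5746^0.25 ≈ 1.2667; c_gold = y_gold − 0.123·k_gold ≈ 0.9500.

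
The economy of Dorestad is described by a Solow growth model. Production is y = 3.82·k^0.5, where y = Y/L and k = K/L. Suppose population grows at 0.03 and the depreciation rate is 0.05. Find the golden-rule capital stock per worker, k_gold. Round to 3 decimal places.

Capital per worker breaks even when investment replaces (n + δ)·k; here n + δ = 0.08.
Setting f'(k) = n+δ gives 0.5·3.82·k^(0.5−1) = 0.08, hence k_gold = (0.5·3.82/0.08)^(1/0.5) ≈ 570.0156.

k_gold ≈ 570.016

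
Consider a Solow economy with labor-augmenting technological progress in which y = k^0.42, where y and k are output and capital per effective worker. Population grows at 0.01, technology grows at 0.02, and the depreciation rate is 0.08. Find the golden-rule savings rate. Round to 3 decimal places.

s_gold = 0.420

Break-even investment rate: n + g + δ = 0.01 + 0.02 + 0.08 = 0.11.
At the golden rule MPK = n+g+δ, and in any Cobb-Douglas steady state s = (n+g+δ)·k/y = MPK·k/y = capital's share 0.42.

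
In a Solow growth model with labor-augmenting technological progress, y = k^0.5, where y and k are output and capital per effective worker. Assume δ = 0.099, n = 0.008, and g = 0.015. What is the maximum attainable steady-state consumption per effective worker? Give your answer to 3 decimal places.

c_gold ≈ 2.049

Break-even investment rate: n + g + δ = 0.008 + 0.015 + 0.099 = 0.122.
Maximizing c = f(k) − (n+g+δ)·k gives f'(k) = n+g+δ, i.e. 0.5·k^(0.5−1) = 0.122, so k_gold = (0.5/0.122)^(1/0.5) ≈ 16.7966.
y_gold = 16.7966^0.5 ≈ 4.0984.
c_gold = y_gold − (n+g+δ)·k_gold = 4.0984 − 0.122·16.7966 ≈ 2.0492.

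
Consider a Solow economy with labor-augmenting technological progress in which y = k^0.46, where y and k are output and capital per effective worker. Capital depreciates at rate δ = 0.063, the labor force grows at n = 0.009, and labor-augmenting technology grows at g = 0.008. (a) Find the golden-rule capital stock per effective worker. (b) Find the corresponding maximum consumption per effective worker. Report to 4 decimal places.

Break-even investment rate: n + g + δ = 0.009 + 0.008 + 0.063 = 0.08.
Setting f'(k) = n+g+δ gives 0.46·k^(0.46−1) = 0.08, hence k_gold = (0.46/0.08)^(1/0.54) ≈ 25.5148.
y_gold = 25.5148^0.46 ≈ 4.4374; c_gold = y_gold − 0.08·k_gold ≈ 2.3962.

(a) k_gold ≈ 25.5148; (b) c_gold ≈ 2.3962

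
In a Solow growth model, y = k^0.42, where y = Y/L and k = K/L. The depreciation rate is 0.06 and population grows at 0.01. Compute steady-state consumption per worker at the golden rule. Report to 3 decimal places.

c_gold ≈ 2.123

The effective depreciation rate is n + δ = 0.01 + 0.06 = 0.07.
Golden rule sets MPK = n+δ: 0.42·k^(0.42−1) = 0.07, so k_gold = (0.42/0.07)^(1/0.58) ≈ 21.9604.
y_gold = 21.9604^0.42 ≈ 3.6601.
c_gold = y_gold − (n+δ)·k_gold = 3.6601 − 0.07·21.9604 ≈ 2.1228.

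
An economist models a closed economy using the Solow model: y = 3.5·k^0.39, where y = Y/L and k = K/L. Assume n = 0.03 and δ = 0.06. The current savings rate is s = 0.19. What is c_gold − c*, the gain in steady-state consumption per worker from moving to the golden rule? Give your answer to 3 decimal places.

Capital per worker breaks even when investment replaces (n + δ)·k; here n + δ = 0.09.
Current steady state (s = 0.19): k* = (0.19·3.5/0.09)^(1/0.61) ≈ 26.5400, y* = 3.5·26.5400^0.39 ≈ 12.5716, c* = (1−0.19)·12.5716 ≈ 10.1830.
At the golden rule the marginal product of capital equals n+δ: 0.39·3.5·k^(0.39−1) = 0.09. Solving, k_gold = (0.39·3.5/0.09)^(1/0.61) ≈ 86.2751.
y_gold = 3.5·86.2751^0.39 ≈ 19.9096, c_gold = y_gold − 0.09·k_gold ≈ 12.1449.
Gain: Δc = 12.1449 − 10.1830 ≈ 1.9619.

Δc ≈ 1.962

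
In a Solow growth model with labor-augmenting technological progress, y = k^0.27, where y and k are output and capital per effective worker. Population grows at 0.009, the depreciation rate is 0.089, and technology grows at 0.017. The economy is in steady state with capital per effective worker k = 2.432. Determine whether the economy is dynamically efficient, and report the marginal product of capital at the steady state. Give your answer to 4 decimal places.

n + g + δ = 0.009 + 0.017 + 0.089 = 0.115.
MPK = 0.27·k^(0.27−1) = 0.27·2.432^(-0.73) ≈ 0.1411.
MPK > 0.115, so the economy is dynamically efficient (under-saving).

dynamically efficient; MPK ≈ 0.1411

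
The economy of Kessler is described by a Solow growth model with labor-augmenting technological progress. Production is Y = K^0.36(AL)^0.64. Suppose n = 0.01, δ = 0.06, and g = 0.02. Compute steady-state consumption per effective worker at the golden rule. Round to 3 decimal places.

c_gold ≈ 1.396

The effective depreciation rate is n + g + δ = 0.01 + 0.02 + 0.06 = 0.09.
Maximizing c = f(k) − (n+g+δ)·k gives f'(k) = n+g+δ, i.e. 0.36·k^(0.36−1) = 0.09, so k_gold = (0.36/0.09)^(1/0.64) ≈ 8.7241.
y_gold = 8.7241^0.36 ≈ 2.1810.
c_gold = y_gold − (n+g+δ)·k_gold = 2.1810 − 0.09·8.7241 ≈ 1.3958.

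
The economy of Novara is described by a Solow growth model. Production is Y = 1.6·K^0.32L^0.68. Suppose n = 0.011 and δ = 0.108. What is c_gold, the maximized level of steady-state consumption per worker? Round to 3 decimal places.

Capital per worker breaks even when investment replaces (n + δ)·k; here n + δ = 0.119.
Maximizing c = f(k) − (n+δ)·k gives f'(k) = n+δ, i.e. 0.32·1.6·k^(0.32−1) = 0.119, so k_gold = (0.32·1.6/0.119)^(1/0.68) ≈ 8.5496.
y_gold = 1.6·8.5496^0.32 ≈ 3.1794.
c_gold = y_gold − (n+δ)·k_gold = 3.1794 − 0.119·8.5496 ≈ 2.1620.

c_gold ≈ 2.162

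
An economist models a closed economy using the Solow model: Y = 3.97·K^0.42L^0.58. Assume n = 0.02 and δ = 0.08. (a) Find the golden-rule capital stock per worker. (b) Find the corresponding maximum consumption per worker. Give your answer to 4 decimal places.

n + δ = 0.02 + 0.08 = 0.1.
Golden rule sets MPK = n+δ: 0.42·3.97·k^(0.42−1) = 0.1, so k_gold = (0.42·3.97/0.1)^(1/0.58) ≈ 127.9279.
y_gold = 3.97·127.9279^0.42 ≈ 30.4590; c_gold = y_gold − 0.1·k_gold ≈ 17.6662.

(a) k_gold ≈ 127.9279; (b) c_gold ≈ 17.6662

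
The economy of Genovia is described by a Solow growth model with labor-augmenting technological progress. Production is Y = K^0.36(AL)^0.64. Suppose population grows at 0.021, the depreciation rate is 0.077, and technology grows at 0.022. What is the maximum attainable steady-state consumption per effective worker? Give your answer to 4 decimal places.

c_gold ≈ 1.1873

Capital per effective worker breaks even when investment replaces (n + g + δ)·k; here n + g + δ = 0.12.
Golden rule sets MPK = n+g+δ: 0.36·k^(0.36−1) = 0.12, so k_gold = (0.36/0.12)^(1/0.64) ≈ 5.5655.
y_gold = 5.5655^0.36 ≈ 1.8552.
c_gold = y_gold − (n+g+δ)·k_gold = 1.8552 − 0.12·5.5655 ≈ 1.1873.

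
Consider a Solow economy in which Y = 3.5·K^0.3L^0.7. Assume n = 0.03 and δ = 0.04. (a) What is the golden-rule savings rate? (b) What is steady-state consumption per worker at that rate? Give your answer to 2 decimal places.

The effective depreciation rate is n + δ = 0.03 + 0.04 = 0.07.
For Cobb-Douglas, s_gold equals capital's share: s_gold = 0.3.
Maximizing c = f(k) − (n+δ)·k gives f'(k) = n+δ, i.e. 0.3·3.5·k^(0.3−1) = 0.07, so k_gold = (0.3·3.5/0.07)^(1/0.7) ≈ 47.8774.
y_gold = 3.5·47.8774^0.3 ≈ 11.1714; c_gold = (1−0.3)·y_gold ≈ 7.8200.

(a) s_gold = 0.30; (b) c_gold ≈ 7.82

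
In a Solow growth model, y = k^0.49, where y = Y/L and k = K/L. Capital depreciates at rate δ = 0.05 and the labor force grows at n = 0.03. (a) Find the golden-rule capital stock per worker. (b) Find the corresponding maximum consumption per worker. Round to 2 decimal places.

(a) k_gold ≈ 34.94; (b) c_gold ≈ 2.91

Capital per worker breaks even when investment replaces (n + δ)·k; here n + δ = 0.08.
Golden rule sets MPK = n+δ: 0.49·k^(0.49−1) = 0.08, so k_gold = (0.49/0.08)^(1/0.51) ≈ 34.9418.
y_gold = 34.9418^0.49 ≈ 5.7048; c_gold = y_gold − 0.08·k_gold ≈ 2.9094.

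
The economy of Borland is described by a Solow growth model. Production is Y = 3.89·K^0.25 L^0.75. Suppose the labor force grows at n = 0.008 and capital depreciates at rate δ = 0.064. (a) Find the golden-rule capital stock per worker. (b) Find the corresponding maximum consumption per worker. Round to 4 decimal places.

(a) k_gold ≈ 32.1669; (b) c_gold ≈ 6.9481

The effective depreciation rate is n + δ = 0.008 + 0.064 = 0.072.
At the golden rule the marginal product of capital equals n+δ: 0.25·3.89·k^(0.25−1) = 0.072. Solving, k_gold = (0.25·3.89/0.072)^(1/0.75) ≈ 32.1669.
y_gold = 3.89·32.1669^0.25 ≈ 9.2641; c_gold = y_gold − 0.072·k_gold ≈ 6.9481.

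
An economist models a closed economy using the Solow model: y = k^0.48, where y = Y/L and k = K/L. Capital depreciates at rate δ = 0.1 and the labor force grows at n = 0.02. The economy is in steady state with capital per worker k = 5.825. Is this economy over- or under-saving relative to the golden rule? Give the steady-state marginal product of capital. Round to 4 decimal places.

under-saving; MPK ≈ 0.1920

Break-even investment rate: n + δ = 0.02 + 0.1 = 0.12.
MPK = 0.48·k^(0.48−1) = 0.48·5.825^(-0.52) ≈ 0.1920.
MPK > 0.12, so the economy is dynamically efficient (under-saving).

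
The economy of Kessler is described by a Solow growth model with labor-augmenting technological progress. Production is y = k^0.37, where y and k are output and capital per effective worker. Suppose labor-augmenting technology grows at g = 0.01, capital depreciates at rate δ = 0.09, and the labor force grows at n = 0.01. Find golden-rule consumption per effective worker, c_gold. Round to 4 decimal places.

n + g + δ = 0.01 + 0.01 + 0.09 = 0.11.
Setting f'(k) = n+g+δ gives 0.37·k^(0.37−1) = 0.11, hence k_gold = (0.37/0.11)^(1/0.63) ≈ 6.8581.
y_gold = 6.8581^0.37 ≈ 2.0389.
c_gold = y_gold − (n+g+δ)·k_gold = 2.0389 − 0.11·6.8581 ≈ 1.2845.

c_gold ≈ 1.2845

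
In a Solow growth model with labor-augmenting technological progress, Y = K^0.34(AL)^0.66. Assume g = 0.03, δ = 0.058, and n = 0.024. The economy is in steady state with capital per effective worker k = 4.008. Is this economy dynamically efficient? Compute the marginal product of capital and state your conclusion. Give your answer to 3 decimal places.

Break-even investment rate: n + g + δ = 0.024 + 0.03 + 0.058 = 0.112.
MPK = 0.34·k^(0.34−1) = 0.34·4.008^(-0.66) ≈ 0.1360.
MPK > 0.112, so the economy is dynamically efficient (under-saving).

dynamically efficient; MPK ≈ 0.136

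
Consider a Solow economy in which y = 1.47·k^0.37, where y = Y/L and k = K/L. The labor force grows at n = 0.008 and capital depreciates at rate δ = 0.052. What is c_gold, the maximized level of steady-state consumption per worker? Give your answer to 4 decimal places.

Break-even investment rate: n + δ = 0.008 + 0.052 = 0.06.
At the golden rule the marginal product of capital equals n+δ: 0.37·1.47·k^(0.37−1) = 0.06. Solving, k_gold = (0.37·1.47/0.06)^(1/0.63) ≈ 33.0850.
y_gold = 1.47·33.0850^0.37 ≈ 5.3651.
c_gold = y_gold − (n+δ)·k_gold = 5.3651 − 0.06·33.0850 ≈ 3.3800.

c_gold ≈ 3.3800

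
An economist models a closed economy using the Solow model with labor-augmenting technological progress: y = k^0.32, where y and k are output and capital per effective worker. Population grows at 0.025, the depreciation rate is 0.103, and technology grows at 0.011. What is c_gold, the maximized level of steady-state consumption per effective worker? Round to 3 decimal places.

c_gold ≈ 1.007

The effective depreciation rate is n + g + δ = 0.025 + 0.011 + 0.103 = 0.139.
Golden rule sets MPK = n+g+δ: 0.32·k^(0.32−1) = 0.139, so k_gold = (0.32/0.139)^(1/0.68) ≈ 3.4084.
y_gold = 3.4084^0.32 ≈ 1.4805.
c_gold = y_gold − (n+g+δ)·k_gold = 1.4805 − 0.139·3.4084 ≈ 1.0068.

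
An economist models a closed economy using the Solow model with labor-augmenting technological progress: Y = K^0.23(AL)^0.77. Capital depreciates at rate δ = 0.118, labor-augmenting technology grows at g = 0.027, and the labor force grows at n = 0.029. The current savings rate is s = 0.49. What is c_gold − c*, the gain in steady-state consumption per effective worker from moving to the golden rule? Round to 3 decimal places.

n + g + δ = 0.029 + 0.027 + 0.118 = 0.174.
Current steady state (s = 0.49): k* = (0.49/0.174)^(1/0.77) ≈ 3.8367, y* = 3.8367^0.23 ≈ 1.3624, c* = (1−0.49)·1.3624 ≈ 0.6948.
At the golden rule the marginal product of capital equals n+g+δ: 0.23·k^(0.23−1) = 0.174. Solving, k_gold = (0.23/0.174)^(1/0.77) ≈ 1.4367.
y_gold = 1.4367^0.23 ≈ 1.0869, c_gold = y_gold − 0.174·k_gold ≈ 0.8369.
Gain: Δc = 0.8369 − 0.6948 ≈ 0.1421.

Δc ≈ 0.142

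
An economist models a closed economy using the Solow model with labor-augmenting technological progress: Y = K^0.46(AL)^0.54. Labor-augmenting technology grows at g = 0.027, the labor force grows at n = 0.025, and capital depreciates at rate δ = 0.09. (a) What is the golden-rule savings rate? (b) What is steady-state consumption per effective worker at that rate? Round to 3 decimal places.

(a) s_gold = 0.460; (b) c_gold ≈ 1.470

The effective depreciation rate is n + g + δ = 0.025 + 0.027 + 0.09 = 0.142.
For Cobb-Douglas, s_gold equals capital's share: s_gold = 0.46.
Setting f'(k) = n+g+δ gives 0.46·k^(0.46−1) = 0.142, hence k_gold = (0.46/0.142)^(1/0.54) ≈ 8.8169.
y_gold = 8.8169^0.46 ≈ 2.7217; c_gold = (1−0.46)·y_gold ≈ 1.4697.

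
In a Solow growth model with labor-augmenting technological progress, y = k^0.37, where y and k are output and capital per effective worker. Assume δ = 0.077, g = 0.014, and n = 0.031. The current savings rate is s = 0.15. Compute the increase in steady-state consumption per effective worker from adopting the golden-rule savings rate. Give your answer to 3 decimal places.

Capital per effective worker breaks even when investment replaces (n + g + δ)·k; here n + g + δ = 0.122.
Current steady state (s = 0.15): k* = (0.15/0.122)^(1/0.63) ≈ 1.3881, y* = 1.3881^0.37 ≈ 1.1290, c* = (1−0.15)·1.1290 ≈ 0.9597.
At the golden rule the marginal product of capital equals n+g+δ: 0.37·k^(0.37−1) = 0.122. Solving, k_gold = (0.37/0.122)^(1/0.63) ≈ 5.8187.
y_gold = 5.8187^0.37 ≈ 1.9186, c_gold = y_gold − 0.122·k_gold ≈ 1.2087.
Gain: Δc = 1.2087 − 0.9597 ≈ 0.2491.

Δc ≈ 0.249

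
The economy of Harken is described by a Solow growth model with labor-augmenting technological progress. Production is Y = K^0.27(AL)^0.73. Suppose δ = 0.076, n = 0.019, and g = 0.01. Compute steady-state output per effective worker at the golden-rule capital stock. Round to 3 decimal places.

Break-even investment rate: n + g + δ = 0.019 + 0.01 + 0.076 = 0.105.
At the golden rule the marginal product of capital equals n+g+δ: 0.27·k^(0.27−1) = 0.105. Solving, k_gold = (0.27/0.105)^(1/0.73) ≈ 3.6466.
Output: y_gold = k_gold^0.27 = 3.6466^0.27 ≈ 1.4181.

y_gold ≈ 1.418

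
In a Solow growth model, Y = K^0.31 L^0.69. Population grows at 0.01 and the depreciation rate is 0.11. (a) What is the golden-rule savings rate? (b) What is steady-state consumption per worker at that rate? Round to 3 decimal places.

Capital per worker breaks even when investment replaces (n + δ)·k; here n + δ = 0.12.
For Cobb-Douglas, s_gold equals capital's share: s_gold = 0.31.
Golden rule sets MPK = n+δ: 0.31·k^(0.31−1) = 0.12, so k_gold = (0.31/0.12)^(1/0.69) ≈ 3.9570.
y_gold = 3.9570^0.31 ≈ 1.5317; c_gold = (1−0.31)·y_gold ≈ 1.0569.

(a) s_gold = 0.310; (b) c_gold ≈ 1.057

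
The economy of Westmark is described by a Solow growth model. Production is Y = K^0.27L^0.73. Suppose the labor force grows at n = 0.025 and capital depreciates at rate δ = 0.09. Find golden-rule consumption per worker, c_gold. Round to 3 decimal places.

n + δ = 0.025 + 0.09 = 0.115.
Setting f'(k) = n+δ gives 0.27·k^(0.27−1) = 0.115, hence k_gold = (0.27/0.115)^(1/0.73) ≈ 3.2193.
y_gold = 3.2193^0.27 ≈ 1.3712.
c_gold = y_gold − (n+δ)·k_gold = 1.3712 − 0.115·3.2193 ≈ 1.0010.

c_gold ≈ 1.001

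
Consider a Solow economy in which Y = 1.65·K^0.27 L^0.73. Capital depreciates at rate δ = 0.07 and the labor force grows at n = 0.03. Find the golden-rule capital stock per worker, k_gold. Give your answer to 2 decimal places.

Capital per worker breaks even when investment replaces (n + δ)·k; here n + δ = 0.1.
Maximizing c = f(k) − (n+δ)·k gives f'(k) = n+δ, i.e. 0.27·1.65·k^(0.27−1) = 0.1, so k_gold = (0.27·1.65/0.1)^(1/0.73) ≈ 7.7416.

k_gold ≈ 7.74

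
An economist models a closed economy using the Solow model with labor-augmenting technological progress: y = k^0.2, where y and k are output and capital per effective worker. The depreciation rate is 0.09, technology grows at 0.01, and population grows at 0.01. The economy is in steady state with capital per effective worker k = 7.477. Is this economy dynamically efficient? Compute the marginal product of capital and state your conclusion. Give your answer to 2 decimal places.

dynamically inefficient; MPK ≈ 0.04

Capital per effective worker breaks even when investment replaces (n + g + δ)·k; here n + g + δ = 0.11.
MPK = 0.2·k^(0.2−1) = 0.2·7.477^(-0.8) ≈ 0.0400.
MPK < 0.11, so the economy is dynamically inefficient (over-saving).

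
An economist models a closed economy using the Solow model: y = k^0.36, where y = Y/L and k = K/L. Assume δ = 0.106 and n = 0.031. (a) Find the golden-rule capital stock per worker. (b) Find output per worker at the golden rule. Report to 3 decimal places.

The effective depreciation rate is n + δ = 0.031 + 0.106 = 0.137.
Setting f'(k) = n+δ gives 0.36·k^(0.36−1) = 0.137, hence k_gold = (0.36/0.137)^(1/0.64) ≈ 4.5248.
y_gold = 4.5248^0.36 ≈ 1.7219.

(a) k_gold ≈ 4.525; (b) y_gold ≈ 1.722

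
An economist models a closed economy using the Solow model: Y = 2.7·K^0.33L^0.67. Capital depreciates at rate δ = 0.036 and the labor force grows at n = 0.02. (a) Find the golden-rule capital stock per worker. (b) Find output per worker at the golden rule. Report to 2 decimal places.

Break-even investment rate: n + δ = 0.02 + 0.036 = 0.056.
Golden rule sets MPK = n+δ: 0.33·2.7·k^(0.33−1) = 0.056, so k_gold = (0.33·2.7/0.056)^(1/0.67) ≈ 62.1680.
y_gold = 2.7·62.1680^0.33 ≈ 10.5497.

(a) k_gold ≈ 62.17; (b) y_gold ≈ 10.55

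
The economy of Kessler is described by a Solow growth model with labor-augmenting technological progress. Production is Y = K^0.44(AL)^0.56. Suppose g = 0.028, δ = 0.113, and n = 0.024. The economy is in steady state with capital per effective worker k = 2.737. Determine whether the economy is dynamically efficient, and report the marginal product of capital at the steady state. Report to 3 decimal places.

dynamically efficient; MPK ≈ 0.250

Capital per effective worker breaks even when investment replaces (n + g + δ)·k; here n + g + δ = 0.165.
MPK = 0.44·k^(0.44−1) = 0.44·2.737^(-0.56) ≈ 0.2504.
MPK > 0.165, so the economy is dynamically efficient (under-saving).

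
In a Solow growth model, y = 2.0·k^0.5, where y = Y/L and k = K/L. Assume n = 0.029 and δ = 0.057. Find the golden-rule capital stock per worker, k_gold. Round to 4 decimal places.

k_gold ≈ 135.2082

Break-even investment rate: n + δ = 0.029 + 0.057 = 0.086.
At the golden rule the marginal product of capital equals n+δ: 0.5·2.0·k^(0.5−1) = 0.086. Solving, k_gold = (0.5·2.0/0.086)^(1/0.5) ≈ 135.2082.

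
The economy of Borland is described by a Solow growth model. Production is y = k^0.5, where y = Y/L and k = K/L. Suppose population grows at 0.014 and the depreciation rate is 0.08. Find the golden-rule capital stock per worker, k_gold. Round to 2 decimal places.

k_gold ≈ 28.29

Capital per worker breaks even when investment replaces (n + δ)·k; here n + δ = 0.094.
At the golden rule the marginal product of capital equals n+δ: 0.5·k^(0.5−1) = 0.094. Solving, k_gold = (0.5/0.094)^(1/0.5) ≈ 28.2933.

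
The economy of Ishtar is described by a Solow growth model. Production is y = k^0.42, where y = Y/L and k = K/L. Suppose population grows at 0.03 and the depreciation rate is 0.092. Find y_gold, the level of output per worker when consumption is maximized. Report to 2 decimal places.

y_gold ≈ 2.45

Break-even investment rate: n + δ = 0.03 + 0.092 = 0.122.
Setting f'(k) = n+δ gives 0.42·k^(0.42−1) = 0.122, hence k_gold = (0.42/0.122)^(1/0.58) ≈ 8.4270.
Output: y_gold = k_gold^0.42 = 8.4270^0.42 ≈ 2.4478.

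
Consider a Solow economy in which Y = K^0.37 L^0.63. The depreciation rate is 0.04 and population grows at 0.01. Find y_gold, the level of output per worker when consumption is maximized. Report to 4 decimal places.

y_gold ≈ 3.2397

The effective depreciation rate is n + δ = 0.01 + 0.04 = 0.05.
Golden rule sets MPK = n+δ: 0.37·k^(0.37−1) = 0.05, so k_gold = (0.37/0.05)^(1/0.63) ≈ 23.9736.
Output: y_gold = k_gold^0.37 = 23.9736^0.37 ≈ 3.2397.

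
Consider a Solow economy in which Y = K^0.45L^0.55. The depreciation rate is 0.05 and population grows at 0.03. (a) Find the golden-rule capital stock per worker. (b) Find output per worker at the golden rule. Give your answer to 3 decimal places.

Break-even investment rate: n + δ = 0.03 + 0.05 = 0.08.
Golden rule sets MPK = n+δ: 0.45·k^(0.45−1) = 0.08, so k_gold = (0.45/0.08)^(1/0.55) ≈ 23.1132.
y_gold = 23.1132^0.45 ≈ 4.1090.

(a) k_gold ≈ 23.113; (b) y_gold ≈ 4.109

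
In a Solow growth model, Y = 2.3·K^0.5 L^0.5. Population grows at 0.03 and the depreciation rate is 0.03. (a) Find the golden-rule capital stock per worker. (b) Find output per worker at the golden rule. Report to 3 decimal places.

The effective depreciation rate is n + δ = 0.03 + 0.03 = 0.06.
Maximizing c = f(k) − (n+δ)·k gives f'(k) = n+δ, i.e. 0.5·2.3·k^(0.5−1) = 0.06, so k_gold = (0.5·2.3/0.06)^(1/0.5) ≈ 367.3611.
y_gold = 2.3·367.3611^0.5 ≈ 44.0833.

(a) k_gold ≈ 367.361; (b) y_gold ≈ 44.083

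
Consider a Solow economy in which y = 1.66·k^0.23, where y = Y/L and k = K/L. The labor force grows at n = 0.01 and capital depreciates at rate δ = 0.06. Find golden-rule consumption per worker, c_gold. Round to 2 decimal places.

c_gold ≈ 2.12

Capital per worker breaks even when investment replaces (n + δ)·k; here n + δ = 0.07.
Golden rule sets MPK = n+δ: 0.23·1.66·k^(0.23−1) = 0.07, so k_gold = (0.23·1.66/0.07)^(1/0.77) ≈ 9.0532.
y_gold = 1.66·9.0532^0.23 ≈ 2.7553.
c_gold = y_gold − (n+δ)·k_gold = 2.7553 − 0.07·9.0532 ≈ 2.1216.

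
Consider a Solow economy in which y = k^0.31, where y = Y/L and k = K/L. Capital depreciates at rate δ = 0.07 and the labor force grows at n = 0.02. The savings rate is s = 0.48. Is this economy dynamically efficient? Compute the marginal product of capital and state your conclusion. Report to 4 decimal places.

dynamically inefficient; MPK ≈ 0.0581

n + δ = 0.02 + 0.07 = 0.09.
Steady-state k*: s·k^0.31 = 0.09·k gives k* = (0.48/0.09)^(1/0.69) ≈ 11.3141.
MPK = 0.31·11.3141^(-0.69) ≈ 0.0581.
MPK < n+δ = 0.09, so the economy is dynamically inefficient (over-saving).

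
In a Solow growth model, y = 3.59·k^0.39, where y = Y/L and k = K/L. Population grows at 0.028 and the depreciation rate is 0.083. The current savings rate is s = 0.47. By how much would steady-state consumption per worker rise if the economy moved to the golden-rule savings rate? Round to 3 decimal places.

Capital per worker breaks even when investment replaces (n + δ)·k; here n + δ = 0.111.
Current steady state (s = 0.47): k* = (0.47·3.59/0.111)^(1/0.61) ≈ 86.5946, y* = 3.59·86.5946^0.39 ≈ 20.4511, c* = (1−0.47)·20.4511 ≈ 10.8391.
Setting f'(k) = n+δ gives 0.39·3.59·k^(0.39−1) = 0.111, hence k_gold = (0.39·3.59/0.111)^(1/0.61) ≈ 63.7748.
y_gold = 3.59·63.7748^0.39 ≈ 18.1513, c_gold = y_gold − 0.111·k_gold ≈ 11.0723.
Gain: Δc = 11.0723 − 10.8391 ≈ 0.2332.

Δc ≈ 0.233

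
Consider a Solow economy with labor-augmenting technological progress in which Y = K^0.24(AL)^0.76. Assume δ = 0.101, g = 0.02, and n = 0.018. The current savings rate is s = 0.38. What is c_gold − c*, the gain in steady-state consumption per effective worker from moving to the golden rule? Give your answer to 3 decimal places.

The effective depreciation rate is n + g + δ = 0.018 + 0.02 + 0.101 = 0.139.
Current steady state (s = 0.38): k* = (0.38/0.139)^(1/0.76) ≈ 3.7557, y* = 3.7557^0.24 ≈ 1.3738, c* = (1−0.38)·1.3738 ≈ 0.8518.
Setting f'(k) = n+g+δ gives 0.24·k^(0.24−1) = 0.139, hence k_gold = (0.24/0.139)^(1/0.76) ≈ 2.0516.
y_gold = 2.0516^0.24 ≈ 1.1882, c_gold = y_gold − 0.139·k_gold ≈ 0.9031.
Gain: Δc = 0.9031 − 0.8518 ≈ 0.0513.

Δc ≈ 0.051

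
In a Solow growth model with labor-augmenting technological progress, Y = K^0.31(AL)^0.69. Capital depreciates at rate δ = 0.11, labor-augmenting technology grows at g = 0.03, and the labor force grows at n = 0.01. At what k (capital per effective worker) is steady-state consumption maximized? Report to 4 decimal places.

k_gold ≈ 2.8636

n + g + δ = 0.01 + 0.03 + 0.11 = 0.15.
Maximizing c = f(k) − (n+g+δ)·k gives f'(k) = n+g+δ, i.e. 0.31·k^(0.31−1) = 0.15, so k_gold = (0.31/0.15)^(1/0.69) ≈ 2.8636.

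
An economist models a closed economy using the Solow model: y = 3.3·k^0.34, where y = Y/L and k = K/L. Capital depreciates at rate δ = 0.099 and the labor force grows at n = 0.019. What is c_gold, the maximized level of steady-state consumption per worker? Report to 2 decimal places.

n + δ = 0.019 + 0.099 = 0.118.
Golden rule sets MPK = n+δ: 0.34·3.3·k^(0.34−1) = 0.118, so k_gold = (0.34·3.3/0.118)^(1/0.66) ≈ 30.3379.
y_gold = 3.3·30.3379^0.34 ≈ 10.5291.
c_gold = y_gold − (n+δ)·k_gold = 10.5291 − 0.118·30.3379 ≈ 6.9492.

c_gold ≈ 6.95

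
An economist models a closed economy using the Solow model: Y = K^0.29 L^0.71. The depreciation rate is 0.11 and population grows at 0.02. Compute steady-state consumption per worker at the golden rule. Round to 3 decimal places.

c_gold ≈ 0.985

Break-even investment rate: n + δ = 0.02 + 0.11 = 0.13.
Maximizing c = f(k) − (n+δ)·k gives f'(k) = n+δ, i.e. 0.29·k^(0.29−1) = 0.13, so k_gold = (0.29/0.13)^(1/0.71) ≈ 3.0959.
y_gold = 3.0959^0.29 ≈ 1.3878.
c_gold = y_gold − (n+δ)·k_gold = 1.3878 − 0.13·3.0959 ≈ 0.9853.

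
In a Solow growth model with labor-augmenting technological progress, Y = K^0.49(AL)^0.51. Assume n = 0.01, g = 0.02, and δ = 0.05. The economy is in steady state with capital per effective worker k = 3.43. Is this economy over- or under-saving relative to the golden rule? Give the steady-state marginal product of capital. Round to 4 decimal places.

under-saving; MPK ≈ 0.2613

Capital per effective worker breaks even when investment replaces (n + g + δ)·k; here n + g + δ = 0.08.
MPK = 0.49·k^(0.49−1) = 0.49·3.43^(-0.51) ≈ 0.2613.
MPK > 0.08, so the economy is dynamically efficient (under-saving).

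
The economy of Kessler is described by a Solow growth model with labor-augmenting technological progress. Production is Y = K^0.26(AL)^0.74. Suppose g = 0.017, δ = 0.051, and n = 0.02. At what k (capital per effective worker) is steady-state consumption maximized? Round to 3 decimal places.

k_gold ≈ 4.323

n + g + δ = 0.02 + 0.017 + 0.051 = 0.088.
Setting f'(k) = n+g+δ gives 0.26·k^(0.26−1) = 0.088, hence k_gold = (0.26/0.088)^(1/0.74) ≈ 4.3231.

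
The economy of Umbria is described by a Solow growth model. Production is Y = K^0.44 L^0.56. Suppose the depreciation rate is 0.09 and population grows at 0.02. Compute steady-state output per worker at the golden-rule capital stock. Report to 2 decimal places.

Break-even investment rate: n + δ = 0.02 + 0.09 = 0.11.
Maximizing c = f(k) − (n+δ)·k gives f'(k) = n+δ, i.e. 0.44·k^(0.44−1) = 0.11, so k_gold = (0.44/0.11)^(1/0.56) ≈ 11.8880.
Output: y_gold = k_gold^0.44 = 11.8880^0.44 ≈ 2.9720.

y_gold ≈ 2.97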